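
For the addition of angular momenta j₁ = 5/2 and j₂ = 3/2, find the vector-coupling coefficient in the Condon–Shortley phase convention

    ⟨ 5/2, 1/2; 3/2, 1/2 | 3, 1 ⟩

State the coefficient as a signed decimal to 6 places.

-0.129099  (= −√(1/60))

triangle: 1!·4!·2!/8! = 48/40320
(j±m)!: 3!·2!·2!·1!·4!·2! = 1152
prefactor² = (2J+1)·Δ·N² = 48/5
  k=0: +1/(0!·1!·2!·2!·2!·0!) = 1/8
  k=1: −1/(1!·0!·1!·1!·3!·1!) = -1/6
Σ = -1/24  ⇒  CG² = 48/5·(-1/24)² = 1/60
CG = −√(1/60) = -0.129099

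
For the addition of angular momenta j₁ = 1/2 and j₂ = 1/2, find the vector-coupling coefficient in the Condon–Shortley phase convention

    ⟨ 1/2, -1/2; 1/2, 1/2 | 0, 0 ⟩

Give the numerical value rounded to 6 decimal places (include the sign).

triangle: 1!×0!×0!/2! = 1/2
(j±m)!: 0!×1!×1!×0!×0!×0! = 1
prefactor² = (2J+1)×Δ×N² = 1/2
  k=1: −1/(1!×0!×0!×0!×0!×0!) = -1
Σ = -1  ⇒  CG² = 1/2×(-1)² = 1/2
CG = −√(1/2) = -0.707107

-0.707107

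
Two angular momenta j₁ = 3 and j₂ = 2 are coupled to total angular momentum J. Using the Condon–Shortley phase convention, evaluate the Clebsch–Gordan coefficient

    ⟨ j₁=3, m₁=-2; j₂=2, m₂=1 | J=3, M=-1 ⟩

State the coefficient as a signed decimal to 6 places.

+√(1/4) = +0.500000

√[7·2!4!2!/9! · 1!5!3!1!2!4!] = √(64)
  +(−1)^1/∏(1,1,4,2,0,0)! = -1/48  (running -1/48)
  +(−1)^2/∏(2,0,3,1,1,1)! = 1/12  (running 1/16)
⟨..|..⟩ = √(64)·(1/16) = +0.500000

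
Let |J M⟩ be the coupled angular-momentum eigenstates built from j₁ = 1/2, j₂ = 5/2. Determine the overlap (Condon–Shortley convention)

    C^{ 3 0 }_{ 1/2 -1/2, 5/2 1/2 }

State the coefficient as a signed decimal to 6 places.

+√(1/2) ≈ +0.707107

triangle: 0!×1!×5!/7! = 120/5040
(j±m)!: 0!×1!×3!×2!×3!×3! = 432
prefactor² = (2J+1)×Δ×N² = 72
  k=0: +1/(0!×0!×1!×3!×0!×2!) = 1/12
Σ = 1/12  ⇒  CG² = 72×1/12² = 1/2
CG = +√(1/2) = +0.707107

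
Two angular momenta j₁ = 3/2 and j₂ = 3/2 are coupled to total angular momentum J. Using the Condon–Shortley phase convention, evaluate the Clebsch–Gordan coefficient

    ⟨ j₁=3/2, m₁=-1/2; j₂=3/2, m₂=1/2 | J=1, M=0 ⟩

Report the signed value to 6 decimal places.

-0.223607  (= −√(1/20))

triangle: 2!·1!·1!/5! = 2/120
(j±m)!: 1!·2!·2!·1!·1!·1! = 4
prefactor² = (2J+1)·Δ·N² = 1/5
  k=1: −1/(1!·1!·1!·1!·0!·0!) = -1
  k=2: +1/(2!·0!·0!·0!·1!·1!) = 1/2
Σ = -1/2  ⇒  CG² = 1/5·(-1/2)² = 1/20
CG = −√(1/20) = -0.223607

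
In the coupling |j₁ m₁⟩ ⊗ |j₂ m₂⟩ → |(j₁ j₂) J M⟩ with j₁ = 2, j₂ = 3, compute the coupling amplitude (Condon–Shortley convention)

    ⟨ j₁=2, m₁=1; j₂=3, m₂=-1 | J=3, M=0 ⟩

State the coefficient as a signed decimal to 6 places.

+0.182574

triangle: 2!·2!·4!/9! = 96/362880
(j±m)!: 3!·1!·2!·4!·3!·3! = 10368
prefactor² = (2J+1)·Δ·N² = 96/5
  k=0: +1/(0!·2!·1!·2!·1!·2!) = 1/8
  k=1: −1/(1!·1!·0!·1!·2!·3!) = -1/12
Σ = 1/24  ⇒  CG² = 96/5·1/24² = 1/30
CG = +√(1/30) = +0.182574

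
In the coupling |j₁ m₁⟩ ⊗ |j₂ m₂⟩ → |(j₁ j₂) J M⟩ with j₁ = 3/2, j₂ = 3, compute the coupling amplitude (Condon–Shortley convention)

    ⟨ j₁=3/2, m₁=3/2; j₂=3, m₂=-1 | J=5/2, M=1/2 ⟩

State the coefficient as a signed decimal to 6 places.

j₁+j₂−J=2  J+j₁−j₂=1  J−j₁+j₂=4  j₁+j₂+J+1=8
(j₁±m₁, j₂±m₂, J±M) = (3,0,2,4,3,2)
P² = 864/35
sum k=0..0:
  [0] +1/8 = 1/8
S = 1/8
C² = P²·S² = 27/70 ; C = +0.621059

+√(27/70) = +0.621059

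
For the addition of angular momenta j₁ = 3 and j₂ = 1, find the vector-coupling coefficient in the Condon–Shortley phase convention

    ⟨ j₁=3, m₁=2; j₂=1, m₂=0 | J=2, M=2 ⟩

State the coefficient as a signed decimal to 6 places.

j₁+j₂−J=2  J+j₁−j₂=4  J−j₁+j₂=0  j₁+j₂+J+1=7
(j₁±m₁, j₂±m₂, J±M) = (5,1,1,1,4,0)
P² = 960/7
sum k=1..1:
  [1] −1/24 = -1/24
S = -1/24
C² = P²·S² = 5/21 ; C = -0.487950

−√(5/21) ≈ -0.487950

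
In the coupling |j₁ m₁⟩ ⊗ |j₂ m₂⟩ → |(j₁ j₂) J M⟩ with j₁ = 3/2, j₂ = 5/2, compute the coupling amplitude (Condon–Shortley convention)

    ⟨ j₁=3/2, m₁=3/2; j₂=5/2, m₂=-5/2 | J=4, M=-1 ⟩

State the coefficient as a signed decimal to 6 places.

+0.133631

√[9·0!3!5!/9! · 3!0!0!5!3!5!] = √(64800/7)
  +(−1)^0/∏(0,0,0,0,3,5)! = 1/720  (running 1/720)
⟨..|..⟩ = √(64800/7)·(1/720) = +0.133631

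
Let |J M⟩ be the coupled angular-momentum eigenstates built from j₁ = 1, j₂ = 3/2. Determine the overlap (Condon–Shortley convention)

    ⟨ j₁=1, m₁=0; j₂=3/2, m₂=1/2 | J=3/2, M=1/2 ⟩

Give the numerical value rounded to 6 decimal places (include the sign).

−√(1/15) ≈ -0.258199

j₁+j₂−J=1  J+j₁−j₂=1  J−j₁+j₂=2  j₁+j₂+J+1=5
(j₁±m₁, j₂±m₂, J±M) = (1,1,2,1,2,1)
P² = 4/15
sum k=0..1:
  [0] +1/2 = 1/2
  [1] −1/1 = -1
S = -1/2
C² = P²·S² = 1/15 ; C = -0.258199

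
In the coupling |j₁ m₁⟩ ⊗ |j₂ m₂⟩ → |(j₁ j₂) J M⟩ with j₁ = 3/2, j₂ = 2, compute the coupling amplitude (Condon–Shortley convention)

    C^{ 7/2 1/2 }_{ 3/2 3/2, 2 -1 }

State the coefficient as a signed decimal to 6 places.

+0.338062

√[8·0!3!4!/8! · 3!0!1!3!4!3!] = √(5184/35)
  +(−1)^0/∏(0,0,0,1,3,3)! = 1/36  (running 1/36)
⟨..|..⟩ = √(5184/35)·(1/36) = +0.338062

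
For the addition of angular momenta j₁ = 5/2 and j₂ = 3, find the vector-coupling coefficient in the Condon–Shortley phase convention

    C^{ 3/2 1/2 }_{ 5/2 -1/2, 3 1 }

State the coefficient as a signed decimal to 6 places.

-0.097590

triangle: 4!·1!·2!/8! = 48/40320
(j±m)!: 2!·3!·4!·2!·2!·1! = 1152
prefactor² = (2J+1)·Δ·N² = 192/35
  k=2: +1/(2!·2!·1!·2!·0!·0!) = 1/8
  k=3: −1/(3!·1!·0!·1!·1!·1!) = -1/6
Σ = -1/24  ⇒  CG² = 192/35·(-1/24)² = 1/105
CG = −√(1/105) = -0.097590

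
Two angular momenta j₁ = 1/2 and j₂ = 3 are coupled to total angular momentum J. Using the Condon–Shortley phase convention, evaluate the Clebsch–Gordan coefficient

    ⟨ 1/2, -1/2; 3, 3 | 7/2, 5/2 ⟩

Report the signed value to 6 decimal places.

+√(1/7) ≈ +0.377964

√[8·0!1!6!/8! · 0!1!6!0!6!1!] = √(518400/7)
  +(−1)^0/∏(0,0,1,6,0,0)! = 1/720  (running 1/720)
⟨..|..⟩ = √(518400/7)·(1/720) = +0.377964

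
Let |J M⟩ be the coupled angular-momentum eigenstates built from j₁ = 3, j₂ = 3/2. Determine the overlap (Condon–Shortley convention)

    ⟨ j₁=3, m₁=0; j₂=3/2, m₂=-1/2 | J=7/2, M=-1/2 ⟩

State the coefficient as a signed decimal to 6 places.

+√(2/21) ≈ +0.308607

triangle: 1!×5!×2!/9! = 240/362880
(j±m)!: 3!×3!×1!×2!×3!×4! = 10368
prefactor² = (2J+1)×Δ×N² = 384/7
  k=0: +1/(0!×1!×3!×1!×2!×1!) = 1/12
  k=1: −1/(1!×0!×2!×0!×3!×2!) = -1/24
Σ = 1/24  ⇒  CG² = 384/7×1/24² = 2/21
CG = +√(2/21) = +0.308607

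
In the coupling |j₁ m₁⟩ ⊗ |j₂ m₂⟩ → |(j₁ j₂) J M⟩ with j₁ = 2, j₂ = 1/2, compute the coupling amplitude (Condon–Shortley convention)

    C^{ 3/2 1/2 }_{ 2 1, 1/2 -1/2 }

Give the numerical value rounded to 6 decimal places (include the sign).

√[4·1!3!0!/5! · 3!1!0!1!2!1!] = √(12/5)
  +(−1)^0/∏(0,1,1,0,2,0)! = 1/2  (running 1/2)
⟨..|..⟩ = √(12/5)·(1/2) = +0.774597

+0.774597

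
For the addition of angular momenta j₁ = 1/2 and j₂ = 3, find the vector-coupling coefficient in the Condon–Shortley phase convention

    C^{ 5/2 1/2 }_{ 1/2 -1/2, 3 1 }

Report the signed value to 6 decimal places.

√[6·1!0!5!/7! · 0!1!4!2!3!2!] = √(576/7)
  +(−1)^1/∏(1,0,0,3,0,2)! = -1/12  (running -1/12)
⟨..|..⟩ = √(576/7)·(-1/12) = -0.755929

-0.755929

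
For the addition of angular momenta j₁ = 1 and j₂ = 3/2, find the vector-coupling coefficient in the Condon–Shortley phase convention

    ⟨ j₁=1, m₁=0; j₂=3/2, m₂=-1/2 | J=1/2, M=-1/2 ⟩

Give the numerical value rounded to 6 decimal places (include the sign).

−√(1/3) ≈ -0.577350

√[2·2!0!1!/4! · 1!1!1!2!0!1!] = √(1/3)
  +(−1)^1/∏(1,1,0,0,0,1)! = -1  (running -1)
⟨..|..⟩ = √(1/3)·(-1) = -0.577350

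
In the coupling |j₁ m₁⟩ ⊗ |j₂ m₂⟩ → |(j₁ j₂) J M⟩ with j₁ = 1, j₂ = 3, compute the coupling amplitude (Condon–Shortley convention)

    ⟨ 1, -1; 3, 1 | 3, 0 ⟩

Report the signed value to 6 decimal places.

-0.707107  (= −√(1/2))

√[7·1!1!5!/8! · 0!2!4!2!3!3!] = √(72)
  +(−1)^1/∏(1,0,1,3,0,2)! = -1/12  (running -1/12)
⟨..|..⟩ = √(72)·(-1/12) = -0.707107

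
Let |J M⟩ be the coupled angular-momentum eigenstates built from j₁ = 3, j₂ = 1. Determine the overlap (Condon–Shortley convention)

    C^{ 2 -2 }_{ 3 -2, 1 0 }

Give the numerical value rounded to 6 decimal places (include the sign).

-0.487950  (= −√(5/21))

√[5·2!4!0!/7! · 1!5!1!1!0!4!] = √(960/7)
  +(−1)^1/∏(1,1,4,0,0,0)! = -1/24  (running -1/24)
⟨..|..⟩ = √(960/7)·(-1/24) = -0.487950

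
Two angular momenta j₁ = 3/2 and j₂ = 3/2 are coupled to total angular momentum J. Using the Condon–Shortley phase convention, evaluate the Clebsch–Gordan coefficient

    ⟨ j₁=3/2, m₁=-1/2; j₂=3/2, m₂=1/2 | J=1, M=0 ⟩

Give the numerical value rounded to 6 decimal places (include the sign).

triangle: 2!·1!·1!/5! = 2/120
(j±m)!: 1!·2!·2!·1!·1!·1! = 4
prefactor² = (2J+1)·Δ·N² = 1/5
  k=1: −1/(1!·1!·1!·1!·0!·0!) = -1
  k=2: +1/(2!·0!·0!·0!·1!·1!) = 1/2
Σ = -1/2  ⇒  CG² = 1/5·(-1/2)² = 1/20
CG = −√(1/20) = -0.223607

-0.223607  (= −√(1/20))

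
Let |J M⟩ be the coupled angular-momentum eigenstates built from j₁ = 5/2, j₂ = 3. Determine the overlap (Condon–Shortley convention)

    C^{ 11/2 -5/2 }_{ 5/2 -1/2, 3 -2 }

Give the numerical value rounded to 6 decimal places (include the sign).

triangle: 0!×5!×6!/12! = 86400/479001600
(j±m)!: 2!×3!×1!×5!×3!×8! = 348364800
prefactor² = (2J+1)×Δ×N² = 8294400/11
  k=0: +1/(0!×0!×3!×1!×2!×5!) = 1/1440
Σ = 1/1440  ⇒  CG² = 8294400/11×1/1440² = 4/11
CG = +√(4/11) = +0.603023

+0.603023  (= +√(4/11))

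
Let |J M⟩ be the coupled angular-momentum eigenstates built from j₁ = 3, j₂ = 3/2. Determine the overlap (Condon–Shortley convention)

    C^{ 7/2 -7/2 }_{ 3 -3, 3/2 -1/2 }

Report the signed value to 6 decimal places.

-0.816497

j₁+j₂−J=1  J+j₁−j₂=5  J−j₁+j₂=2  j₁+j₂+J+1=9
(j₁±m₁, j₂±m₂, J±M) = (0,6,1,2,0,7)
P² = 38400
sum k=1..1:
  [1] −1/240 = -1/240
S = -1/240
C² = P²·S² = 2/3 ; C = -0.816497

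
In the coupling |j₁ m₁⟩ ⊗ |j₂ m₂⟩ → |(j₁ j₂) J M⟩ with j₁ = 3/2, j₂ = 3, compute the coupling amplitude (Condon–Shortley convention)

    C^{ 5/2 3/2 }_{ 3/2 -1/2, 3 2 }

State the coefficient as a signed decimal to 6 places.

j₁+j₂−J=2  J+j₁−j₂=1  J−j₁+j₂=4  j₁+j₂+J+1=8
(j₁±m₁, j₂±m₂, J±M) = (1,2,5,1,4,1)
P² = 288/7
sum k=1..2:
  [1] −1/24 = -1/24
  [2] +1/12 = 1/12
S = 1/24
C² = P²·S² = 1/14 ; C = +0.267261

+√(1/14) = +0.267261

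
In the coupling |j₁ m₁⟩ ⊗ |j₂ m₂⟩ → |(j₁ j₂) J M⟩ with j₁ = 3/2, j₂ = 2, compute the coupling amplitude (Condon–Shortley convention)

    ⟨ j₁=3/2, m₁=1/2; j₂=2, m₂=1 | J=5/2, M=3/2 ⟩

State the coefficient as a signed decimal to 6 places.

√[6·1!2!3!/7! · 2!1!3!1!4!1!] = √(144/35)
  +(−1)^0/∏(0,1,1,3,1,0)! = 1/6  (running 1/6)
  +(−1)^1/∏(1,0,0,2,2,1)! = -1/4  (running -1/12)
⟨..|..⟩ = √(144/35)·(-1/12) = -0.169031

−√(1/35) = -0.169031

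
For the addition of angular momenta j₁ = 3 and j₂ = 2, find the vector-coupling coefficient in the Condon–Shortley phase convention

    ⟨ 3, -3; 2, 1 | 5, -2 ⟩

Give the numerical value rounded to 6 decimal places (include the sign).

j₁+j₂−J=0  J+j₁−j₂=6  J−j₁+j₂=4  j₁+j₂+J+1=11
(j₁±m₁, j₂±m₂, J±M) = (0,6,3,1,3,7)
P² = 622080
sum k=0..0:
  [0] +1/4320 = 1/4320
S = 1/4320
C² = P²·S² = 1/30 ; C = +0.182574

+√(1/30) ≈ +0.182574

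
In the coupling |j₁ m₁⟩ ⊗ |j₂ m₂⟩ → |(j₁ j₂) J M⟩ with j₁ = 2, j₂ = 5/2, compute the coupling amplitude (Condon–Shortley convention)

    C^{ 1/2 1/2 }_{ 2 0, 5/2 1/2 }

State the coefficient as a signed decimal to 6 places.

j₁+j₂−J=4  J+j₁−j₂=0  J−j₁+j₂=1  j₁+j₂+J+1=6
(j₁±m₁, j₂±m₂, J±M) = (2,2,3,2,1,0)
P² = 16/5
sum k=2..2:
  [2] +1/4 = 1/4
S = 1/4
C² = P²·S² = 1/5 ; C = +0.447214

+0.447214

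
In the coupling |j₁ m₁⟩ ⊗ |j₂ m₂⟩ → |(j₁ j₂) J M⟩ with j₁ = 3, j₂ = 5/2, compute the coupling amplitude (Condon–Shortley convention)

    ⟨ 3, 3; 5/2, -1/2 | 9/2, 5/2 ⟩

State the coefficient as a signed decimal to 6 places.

+√(3/11) = +0.522233

triangle: 1!·5!·4!/11! = 2880/39916800
(j±m)!: 6!·0!·2!·3!·7!·2! = 87091200
prefactor² = (2J+1)·Δ·N² = 691200/11
  k=0: +1/(0!·1!·0!·2!·5!·2!) = 1/480
Σ = 1/480  ⇒  CG² = 691200/11·1/480² = 3/11
CG = +√(3/11) = +0.522233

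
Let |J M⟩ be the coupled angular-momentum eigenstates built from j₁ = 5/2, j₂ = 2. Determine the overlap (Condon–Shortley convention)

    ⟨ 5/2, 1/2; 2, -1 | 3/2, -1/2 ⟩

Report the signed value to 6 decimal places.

−√(5/21) ≈ -0.487950

triangle: 3!*2!*1!/7! = 12/5040
(j±m)!: 3!*2!*1!*3!*1!*2! = 144
prefactor² = (2J+1)*Δ*N² = 48/35
  k=0: +1/(0!*3!*2!*1!*0!*0!) = 1/12
  k=1: −1/(1!*2!*1!*0!*1!*1!) = -1/2
Σ = -5/12  ⇒  CG² = 48/35*(-5/12)² = 5/21
CG = −√(5/21) = -0.487950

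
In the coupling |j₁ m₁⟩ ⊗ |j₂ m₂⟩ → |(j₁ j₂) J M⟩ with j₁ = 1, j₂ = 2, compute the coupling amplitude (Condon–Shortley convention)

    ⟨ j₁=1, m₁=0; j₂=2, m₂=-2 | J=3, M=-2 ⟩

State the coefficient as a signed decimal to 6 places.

+√(1/3) = +0.577350

j₁+j₂−J=0  J+j₁−j₂=2  J−j₁+j₂=4  j₁+j₂+J+1=7
(j₁±m₁, j₂±m₂, J±M) = (1,1,0,4,1,5)
P² = 192
sum k=0..0:
  [0] +1/24 = 1/24
S = 1/24
C² = P²·S² = 1/3 ; C = +0.577350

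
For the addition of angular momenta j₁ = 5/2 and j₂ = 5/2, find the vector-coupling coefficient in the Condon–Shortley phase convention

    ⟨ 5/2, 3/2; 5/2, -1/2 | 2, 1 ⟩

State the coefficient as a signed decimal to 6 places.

triangle: 3!*2!*2!/8! = 24/40320
(j±m)!: 4!*1!*2!*3!*3!*1! = 1728
prefactor² = (2J+1)*Δ*N² = 36/7
  k=0: +1/(0!*3!*1!*2!*1!*0!) = 1/12
  k=1: −1/(1!*2!*0!*1!*2!*1!) = -1/4
Σ = -1/6  ⇒  CG² = 36/7*(-1/6)² = 1/7
CG = −√(1/7) = -0.377964

−√(1/7) ≈ -0.377964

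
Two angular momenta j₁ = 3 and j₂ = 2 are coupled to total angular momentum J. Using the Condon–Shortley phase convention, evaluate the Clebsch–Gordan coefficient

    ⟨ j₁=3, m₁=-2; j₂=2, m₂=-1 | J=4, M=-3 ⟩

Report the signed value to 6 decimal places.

−√(1/20) ≈ -0.223607

√[9·1!5!3!/10! · 1!5!1!3!1!7!] = √(6480)
  +(−1)^0/∏(0,1,5,1,0,2)! = 1/240  (running 1/240)
  +(−1)^1/∏(1,0,4,0,1,3)! = -1/144  (running -1/360)
⟨..|..⟩ = √(6480)·(-1/360) = -0.223607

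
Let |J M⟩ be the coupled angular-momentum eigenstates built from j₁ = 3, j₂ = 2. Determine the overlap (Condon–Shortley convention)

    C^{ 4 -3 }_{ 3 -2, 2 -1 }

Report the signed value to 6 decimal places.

j₁+j₂−J=1  J+j₁−j₂=5  J−j₁+j₂=3  j₁+j₂+J+1=10
(j₁±m₁, j₂±m₂, J±M) = (1,5,1,3,1,7)
P² = 6480
sum k=0..1:
  [0] +1/240 = 1/240
  [1] −1/144 = -1/144
S = -1/360
C² = P²·S² = 1/20 ; C = -0.223607

-0.223607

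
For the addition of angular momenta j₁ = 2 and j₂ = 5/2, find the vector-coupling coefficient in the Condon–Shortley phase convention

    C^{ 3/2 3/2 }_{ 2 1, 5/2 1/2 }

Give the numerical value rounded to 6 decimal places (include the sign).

j₁+j₂−J=3  J+j₁−j₂=1  J−j₁+j₂=2  j₁+j₂+J+1=7
(j₁±m₁, j₂±m₂, J±M) = (3,1,3,2,3,0)
P² = 144/35
sum k=1..1:
  [1] −1/4 = -1/4
S = -1/4
C² = P²·S² = 9/35 ; C = -0.507093

−√(9/35) ≈ -0.507093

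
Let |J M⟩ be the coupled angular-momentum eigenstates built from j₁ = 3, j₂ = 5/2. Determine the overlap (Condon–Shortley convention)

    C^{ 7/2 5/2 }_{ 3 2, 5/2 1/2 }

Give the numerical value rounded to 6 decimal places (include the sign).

√[8·2!4!3!/10! · 5!1!3!2!6!1!] = √(4608/7)
  +(−1)^0/∏(0,2,1,3,3,0)! = 1/72  (running 1/72)
  +(−1)^1/∏(1,1,0,2,4,1)! = -1/48  (running -1/144)
⟨..|..⟩ = √(4608/7)·(-1/144) = -0.178174

-0.178174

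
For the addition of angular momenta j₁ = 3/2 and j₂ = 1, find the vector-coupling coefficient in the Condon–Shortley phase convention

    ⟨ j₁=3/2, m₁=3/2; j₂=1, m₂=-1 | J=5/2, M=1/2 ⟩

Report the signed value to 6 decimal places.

triangle: 0!×3!×2!/6! = 12/720
(j±m)!: 3!×0!×0!×2!×3!×2! = 144
prefactor² = (2J+1)×Δ×N² = 72/5
  k=0: +1/(0!×0!×0!×0!×3!×2!) = 1/12
Σ = 1/12  ⇒  CG² = 72/5×1/12² = 1/10
CG = +√(1/10) = +0.316228

+√(1/10) ≈ +0.316228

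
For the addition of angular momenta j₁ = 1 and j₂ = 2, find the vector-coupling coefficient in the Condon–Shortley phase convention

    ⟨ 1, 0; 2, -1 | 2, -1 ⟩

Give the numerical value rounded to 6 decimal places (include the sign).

+√(1/6) = +0.408248

√[5·1!1!3!/6! · 1!1!1!3!1!3!] = √(3/2)
  +(−1)^0/∏(0,1,1,1,0,2)! = 1/2  (running 1/2)
  +(−1)^1/∏(1,0,0,0,1,3)! = -1/6  (running 1/3)
⟨..|..⟩ = √(3/2)·(1/3) = +0.408248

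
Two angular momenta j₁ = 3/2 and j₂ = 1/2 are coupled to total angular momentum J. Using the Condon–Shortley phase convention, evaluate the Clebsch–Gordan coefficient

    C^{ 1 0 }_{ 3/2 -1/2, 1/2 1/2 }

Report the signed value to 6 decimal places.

triangle: 1!×2!×0!/4! = 2/24
(j±m)!: 1!×2!×1!×0!×1!×1! = 2
prefactor² = (2J+1)×Δ×N² = 1/2
  k=1: −1/(1!×0!×1!×0!×1!×0!) = -1
Σ = -1  ⇒  CG² = 1/2×(-1)² = 1/2
CG = −√(1/2) = -0.707107

-0.707107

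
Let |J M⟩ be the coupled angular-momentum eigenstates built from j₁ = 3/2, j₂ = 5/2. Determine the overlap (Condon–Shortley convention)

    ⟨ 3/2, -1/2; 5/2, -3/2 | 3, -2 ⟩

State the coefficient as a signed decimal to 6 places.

+√(1/12) ≈ +0.288675

triangle: 1!×2!×4!/8! = 48/40320
(j±m)!: 1!×2!×1!×4!×1!×5! = 5760
prefactor² = (2J+1)×Δ×N² = 48
  k=0: +1/(0!×1!×2!×1!×0!×3!) = 1/12
  k=1: −1/(1!×0!×1!×0!×1!×4!) = -1/24
Σ = 1/24  ⇒  CG² = 48×1/24² = 1/12
CG = +√(1/12) = +0.288675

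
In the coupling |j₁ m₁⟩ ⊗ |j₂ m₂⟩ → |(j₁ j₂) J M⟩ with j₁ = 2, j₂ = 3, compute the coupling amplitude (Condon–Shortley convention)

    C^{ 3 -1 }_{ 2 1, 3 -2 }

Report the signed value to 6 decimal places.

√[7·2!2!4!/9! · 3!1!1!5!2!4!] = √(64)
  +(−1)^0/∏(0,2,1,1,1,3)! = 1/12  (running 1/12)
  +(−1)^1/∏(1,1,0,0,2,4)! = -1/48  (running 1/16)
⟨..|..⟩ = √(64)·(1/16) = +0.500000

+√(1/4) ≈ +0.500000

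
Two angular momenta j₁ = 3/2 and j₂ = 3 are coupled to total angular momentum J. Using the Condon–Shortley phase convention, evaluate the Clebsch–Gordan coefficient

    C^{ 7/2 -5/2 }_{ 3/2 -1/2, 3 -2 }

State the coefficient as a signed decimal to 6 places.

+0.377964  (= +√(1/7))

triangle: 1!*2!*5!/9! = 240/362880
(j±m)!: 1!*2!*1!*5!*1!*6! = 172800
prefactor² = (2J+1)*Δ*N² = 6400/7
  k=0: +1/(0!*1!*2!*1!*0!*4!) = 1/48
  k=1: −1/(1!*0!*1!*0!*1!*5!) = -1/120
Σ = 1/80  ⇒  CG² = 6400/7*1/80² = 1/7
CG = +√(1/7) = +0.377964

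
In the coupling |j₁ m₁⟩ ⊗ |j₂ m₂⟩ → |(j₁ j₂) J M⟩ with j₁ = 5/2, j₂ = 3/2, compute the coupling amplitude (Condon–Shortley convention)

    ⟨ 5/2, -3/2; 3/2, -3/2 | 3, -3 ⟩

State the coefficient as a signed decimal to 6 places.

triangle: 1!·4!·2!/8! = 48/40320
(j±m)!: 1!·4!·0!·3!·0!·6! = 103680
prefactor² = (2J+1)·Δ·N² = 864
  k=0: +1/(0!·1!·4!·0!·0!·2!) = 1/48
Σ = 1/48  ⇒  CG² = 864·1/48² = 3/8
CG = +√(3/8) = +0.612372

+√(3/8) = +0.612372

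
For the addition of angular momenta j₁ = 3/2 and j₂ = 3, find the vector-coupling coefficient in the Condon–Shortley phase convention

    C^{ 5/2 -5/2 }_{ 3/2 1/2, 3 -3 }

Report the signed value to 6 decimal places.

√[6·2!1!4!/8! · 2!1!0!6!0!5!] = √(8640/7)
  +(−1)^0/∏(0,2,1,0,0,4)! = 1/48  (running 1/48)
⟨..|..⟩ = √(8640/7)·(1/48) = +0.731925

+0.731925  (= +√(15/28))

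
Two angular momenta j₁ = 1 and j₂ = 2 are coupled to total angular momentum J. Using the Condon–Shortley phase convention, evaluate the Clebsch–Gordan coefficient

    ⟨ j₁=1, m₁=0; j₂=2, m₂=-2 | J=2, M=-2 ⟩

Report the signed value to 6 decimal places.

j₁+j₂−J=1  J+j₁−j₂=1  J−j₁+j₂=3  j₁+j₂+J+1=6
(j₁±m₁, j₂±m₂, J±M) = (1,1,0,4,0,4)
P² = 24
sum k=0..0:
  [0] +1/6 = 1/6
S = 1/6
C² = P²·S² = 2/3 ; C = +0.816497

+0.816497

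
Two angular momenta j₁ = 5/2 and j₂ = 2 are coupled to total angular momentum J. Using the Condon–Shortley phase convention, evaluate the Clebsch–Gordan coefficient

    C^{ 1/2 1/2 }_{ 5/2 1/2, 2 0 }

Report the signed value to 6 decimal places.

j₁+j₂−J=4  J+j₁−j₂=1  J−j₁+j₂=0  j₁+j₂+J+1=6
(j₁±m₁, j₂±m₂, J±M) = (3,2,2,2,1,0)
P² = 16/5
sum k=2..2:
  [2] +1/4 = 1/4
S = 1/4
C² = P²·S² = 1/5 ; C = +0.447214

+0.447214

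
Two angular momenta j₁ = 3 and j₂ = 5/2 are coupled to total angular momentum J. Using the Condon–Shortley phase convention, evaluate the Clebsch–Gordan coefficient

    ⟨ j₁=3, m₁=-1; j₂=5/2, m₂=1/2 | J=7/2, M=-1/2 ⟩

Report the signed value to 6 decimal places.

triangle: 2!×4!×3!/10! = 288/3628800
(j±m)!: 2!×4!×3!×2!×3!×4! = 82944
prefactor² = (2J+1)×Δ×N² = 9216/175
  k=0: +1/(0!×2!×4!×3!×0!×0!) = 1/288
  k=1: −1/(1!×1!×3!×2!×1!×1!) = -1/12
  k=2: +1/(2!×0!×2!×1!×2!×2!) = 1/16
Σ = -5/288  ⇒  CG² = 9216/175×(-5/288)² = 1/63
CG = −√(1/63) = -0.125988

−√(1/63) = -0.125988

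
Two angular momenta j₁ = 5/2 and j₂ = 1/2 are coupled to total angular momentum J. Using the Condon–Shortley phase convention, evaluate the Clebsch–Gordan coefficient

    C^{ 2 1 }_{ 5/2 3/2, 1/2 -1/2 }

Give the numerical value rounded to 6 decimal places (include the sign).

triangle: 1!×4!×0!/6! = 24/720
(j±m)!: 4!×1!×0!×1!×3!×1! = 144
prefactor² = (2J+1)×Δ×N² = 24
  k=0: +1/(0!×1!×1!×0!×3!×0!) = 1/6
Σ = 1/6  ⇒  CG² = 24×1/6² = 2/3
CG = +√(2/3) = +0.816497

+√(2/3) = +0.816497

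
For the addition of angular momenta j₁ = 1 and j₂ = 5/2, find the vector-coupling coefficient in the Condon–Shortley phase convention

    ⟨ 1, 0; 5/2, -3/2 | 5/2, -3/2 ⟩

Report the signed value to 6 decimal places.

j₁+j₂−J=1  J+j₁−j₂=1  J−j₁+j₂=4  j₁+j₂+J+1=7
(j₁±m₁, j₂±m₂, J±M) = (1,1,1,4,1,4)
P² = 576/35
sum k=0..1:
  [0] +1/6 = 1/6
  [1] −1/24 = -1/24
S = 1/8
C² = P²·S² = 9/35 ; C = +0.507093

+0.507093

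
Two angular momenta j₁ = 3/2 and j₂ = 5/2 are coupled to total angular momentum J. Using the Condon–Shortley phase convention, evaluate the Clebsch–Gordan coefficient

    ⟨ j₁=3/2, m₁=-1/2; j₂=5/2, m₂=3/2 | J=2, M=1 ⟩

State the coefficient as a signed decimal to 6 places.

triangle: 2!·1!·3!/7! = 12/5040
(j±m)!: 1!·2!·4!·1!·3!·1! = 288
prefactor² = (2J+1)·Δ·N² = 24/7
  k=1: −1/(1!·1!·1!·3!·0!·0!) = -1/6
  k=2: +1/(2!·0!·0!·2!·1!·1!) = 1/4
Σ = 1/12  ⇒  CG² = 24/7·1/12² = 1/42
CG = +√(1/42) = +0.154303

+0.154303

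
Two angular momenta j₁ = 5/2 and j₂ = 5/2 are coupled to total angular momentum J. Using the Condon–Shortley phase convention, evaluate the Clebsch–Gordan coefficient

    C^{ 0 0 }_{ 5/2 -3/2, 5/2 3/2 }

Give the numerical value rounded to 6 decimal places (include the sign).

+√(1/6) = +0.408248

√[1·5!0!0!/6! · 1!4!4!1!0!0!] = √(96)
  +(−1)^4/∏(4,1,0,0,0,0)! = 1/24  (running 1/24)
⟨..|..⟩ = √(96)·(1/24) = +0.408248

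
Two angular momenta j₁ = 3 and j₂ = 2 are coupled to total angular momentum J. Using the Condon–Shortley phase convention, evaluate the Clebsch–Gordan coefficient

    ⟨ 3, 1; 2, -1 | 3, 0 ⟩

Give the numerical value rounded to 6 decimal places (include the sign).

triangle: 2!·4!·2!/9! = 96/362880
(j±m)!: 4!·2!·1!·3!·3!·3! = 10368
prefactor² = (2J+1)·Δ·N² = 96/5
  k=0: +1/(0!·2!·2!·1!·2!·1!) = 1/8
  k=1: −1/(1!·1!·1!·0!·3!·2!) = -1/12
Σ = 1/24  ⇒  CG² = 96/5·1/24² = 1/30
CG = +√(1/30) = +0.182574

+0.182574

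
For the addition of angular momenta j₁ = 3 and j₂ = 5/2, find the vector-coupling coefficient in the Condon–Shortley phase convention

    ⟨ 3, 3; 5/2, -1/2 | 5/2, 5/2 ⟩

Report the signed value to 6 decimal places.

j₁+j₂−J=3  J+j₁−j₂=3  J−j₁+j₂=2  j₁+j₂+J+1=9
(j₁±m₁, j₂±m₂, J±M) = (6,0,2,3,5,0)
P² = 8640/7
sum k=0..0:
  [0] +1/72 = 1/72
S = 1/72
C² = P²·S² = 5/21 ; C = +0.487950

+0.487950  (= +√(5/21))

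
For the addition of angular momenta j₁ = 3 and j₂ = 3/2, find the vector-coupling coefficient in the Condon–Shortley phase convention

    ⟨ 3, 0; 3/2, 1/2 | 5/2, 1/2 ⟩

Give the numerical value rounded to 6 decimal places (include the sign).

triangle: 2!·4!·1!/8! = 48/40320
(j±m)!: 3!·3!·2!·1!·3!·2! = 864
prefactor² = (2J+1)·Δ·N² = 216/35
  k=1: −1/(1!·1!·2!·1!·2!·0!) = -1/4
  k=2: +1/(2!·0!·1!·0!·3!·1!) = 1/12
Σ = -1/6  ⇒  CG² = 216/35·(-1/6)² = 6/35
CG = −√(6/35) = -0.414039

-0.414039  (= −√(6/35))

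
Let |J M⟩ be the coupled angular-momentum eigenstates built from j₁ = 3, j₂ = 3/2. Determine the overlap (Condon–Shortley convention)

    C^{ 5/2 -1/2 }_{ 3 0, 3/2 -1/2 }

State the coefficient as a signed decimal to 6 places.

√[6·2!4!1!/8! · 3!3!1!2!2!3!] = √(216/35)
  +(−1)^0/∏(0,2,3,1,1,0)! = 1/12  (running 1/12)
  +(−1)^1/∏(1,1,2,0,2,1)! = -1/4  (running -1/6)
⟨..|..⟩ = √(216/35)·(-1/6) = -0.414039

-0.414039  (= −√(6/35))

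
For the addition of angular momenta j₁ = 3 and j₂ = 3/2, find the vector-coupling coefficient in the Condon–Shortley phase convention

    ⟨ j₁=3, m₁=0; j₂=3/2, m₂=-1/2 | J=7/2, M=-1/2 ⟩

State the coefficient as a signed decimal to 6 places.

+0.308607

j₁+j₂−J=1  J+j₁−j₂=5  J−j₁+j₂=2  j₁+j₂+J+1=9
(j₁±m₁, j₂±m₂, J±M) = (3,3,1,2,3,4)
P² = 384/7
sum k=0..1:
  [0] +1/12 = 1/12
  [1] −1/24 = -1/24
S = 1/24
C² = P²·S² = 2/21 ; C = +0.308607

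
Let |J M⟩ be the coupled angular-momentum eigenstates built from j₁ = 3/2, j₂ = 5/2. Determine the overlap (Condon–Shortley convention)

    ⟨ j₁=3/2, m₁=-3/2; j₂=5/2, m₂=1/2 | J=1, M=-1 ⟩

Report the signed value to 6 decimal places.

triangle: 3!*0!*2!/6! = 12/720
(j±m)!: 0!*3!*3!*2!*0!*2! = 144
prefactor² = (2J+1)*Δ*N² = 36/5
  k=3: −1/(3!*0!*0!*0!*0!*2!) = -1/12
Σ = -1/12  ⇒  CG² = 36/5*(-1/12)² = 1/20
CG = −√(1/20) = -0.223607

-0.223607  (= −√(1/20))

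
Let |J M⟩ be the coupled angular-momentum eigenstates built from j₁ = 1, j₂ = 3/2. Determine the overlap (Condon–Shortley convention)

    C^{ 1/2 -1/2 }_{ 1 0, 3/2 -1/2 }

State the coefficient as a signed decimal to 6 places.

j₁+j₂−J=2  J+j₁−j₂=0  J−j₁+j₂=1  j₁+j₂+J+1=4
(j₁±m₁, j₂±m₂, J±M) = (1,1,1,2,0,1)
P² = 1/3
sum k=1..1:
  [1] −1/1 = -1
S = -1
C² = P²·S² = 1/3 ; C = -0.577350

−√(1/3) ≈ -0.577350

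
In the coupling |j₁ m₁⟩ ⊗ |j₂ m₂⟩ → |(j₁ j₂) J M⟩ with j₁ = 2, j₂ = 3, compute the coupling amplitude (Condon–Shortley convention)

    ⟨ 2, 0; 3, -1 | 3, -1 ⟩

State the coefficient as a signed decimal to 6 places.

-0.387298  (= −√(3/20))

j₁+j₂−J=2  J+j₁−j₂=2  J−j₁+j₂=4  j₁+j₂+J+1=9
(j₁±m₁, j₂±m₂, J±M) = (2,2,2,4,2,4)
P² = 256/15
sum k=0..2:
  [0] +1/16 = 1/16
  [1] −1/6 = -1/6
  [2] +1/96 = 1/96
S = -3/32
C² = P²·S² = 3/20 ; C = -0.387298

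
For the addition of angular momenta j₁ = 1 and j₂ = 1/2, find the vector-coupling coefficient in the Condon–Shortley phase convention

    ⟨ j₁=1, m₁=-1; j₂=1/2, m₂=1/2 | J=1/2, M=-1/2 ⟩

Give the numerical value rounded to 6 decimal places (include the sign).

-0.816497  (= −√(2/3))

j₁+j₂−J=1  J+j₁−j₂=1  J−j₁+j₂=0  j₁+j₂+J+1=3
(j₁±m₁, j₂±m₂, J±M) = (0,2,1,0,0,1)
P² = 2/3
sum k=1..1:
  [1] −1/1 = -1
S = -1
C² = P²·S² = 2/3 ; C = -0.816497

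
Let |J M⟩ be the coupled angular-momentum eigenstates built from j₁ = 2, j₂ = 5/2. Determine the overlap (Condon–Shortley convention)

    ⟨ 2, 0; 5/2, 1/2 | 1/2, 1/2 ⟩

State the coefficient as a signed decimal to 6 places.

√[2·4!0!1!/6! · 2!2!3!2!1!0!] = √(16/5)
  +(−1)^2/∏(2,2,0,1,0,0)! = 1/4  (running 1/4)
⟨..|..⟩ = √(16/5)·(1/4) = +0.447214

+√(1/5) ≈ +0.447214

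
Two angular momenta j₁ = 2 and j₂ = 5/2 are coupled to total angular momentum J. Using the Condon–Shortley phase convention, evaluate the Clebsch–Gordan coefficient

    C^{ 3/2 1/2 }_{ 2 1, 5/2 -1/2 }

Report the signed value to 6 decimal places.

−√(5/21) = -0.487950

√[4·3!1!2!/7! · 3!1!2!3!2!1!] = √(48/35)
  +(−1)^0/∏(0,3,1,2,0,0)! = 1/12  (running 1/12)
  +(−1)^1/∏(1,2,0,1,1,1)! = -1/2  (running -5/12)
⟨..|..⟩ = √(48/35)·(-5/12) = -0.487950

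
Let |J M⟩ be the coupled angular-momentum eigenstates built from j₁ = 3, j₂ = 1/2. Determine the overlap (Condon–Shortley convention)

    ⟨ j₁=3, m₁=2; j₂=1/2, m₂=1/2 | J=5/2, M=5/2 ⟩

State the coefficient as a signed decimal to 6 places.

triangle: 1!·5!·0!/7! = 120/5040
(j±m)!: 5!·1!·1!·0!·5!·0! = 14400
prefactor² = (2J+1)·Δ·N² = 14400/7
  k=1: −1/(1!·0!·0!·0!·5!·0!) = -1/120
Σ = -1/120  ⇒  CG² = 14400/7·(-1/120)² = 1/7
CG = −√(1/7) = -0.377964

−√(1/7) ≈ -0.377964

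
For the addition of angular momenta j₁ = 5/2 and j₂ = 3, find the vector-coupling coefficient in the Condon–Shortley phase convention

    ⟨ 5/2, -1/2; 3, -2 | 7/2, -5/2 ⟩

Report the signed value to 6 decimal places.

√[8·2!3!4!/10! · 2!3!1!5!1!6!] = √(4608/7)
  +(−1)^0/∏(0,2,3,1,0,3)! = 1/72  (running 1/72)
  +(−1)^1/∏(1,1,2,0,1,4)! = -1/48  (running -1/144)
⟨..|..⟩ = √(4608/7)·(-1/144) = -0.178174

−√(2/63) = -0.178174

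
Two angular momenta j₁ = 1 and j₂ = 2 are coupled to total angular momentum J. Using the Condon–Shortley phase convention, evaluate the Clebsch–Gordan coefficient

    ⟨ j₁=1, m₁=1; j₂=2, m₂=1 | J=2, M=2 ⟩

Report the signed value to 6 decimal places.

+0.577350

j₁+j₂−J=1  J+j₁−j₂=1  J−j₁+j₂=3  j₁+j₂+J+1=6
(j₁±m₁, j₂±m₂, J±M) = (2,0,3,1,4,0)
P² = 12
sum k=0..0:
  [0] +1/6 = 1/6
S = 1/6
C² = P²·S² = 1/3 ; C = +0.577350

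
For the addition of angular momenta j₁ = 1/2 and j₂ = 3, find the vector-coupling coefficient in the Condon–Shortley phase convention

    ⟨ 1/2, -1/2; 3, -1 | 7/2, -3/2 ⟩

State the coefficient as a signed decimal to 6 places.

√[8·0!1!6!/8! · 0!1!2!4!2!5!] = √(11520/7)
  +(−1)^0/∏(0,0,1,2,0,4)! = 1/48  (running 1/48)
⟨..|..⟩ = √(11520/7)·(1/48) = +0.845154

+0.845154  (= +√(5/7))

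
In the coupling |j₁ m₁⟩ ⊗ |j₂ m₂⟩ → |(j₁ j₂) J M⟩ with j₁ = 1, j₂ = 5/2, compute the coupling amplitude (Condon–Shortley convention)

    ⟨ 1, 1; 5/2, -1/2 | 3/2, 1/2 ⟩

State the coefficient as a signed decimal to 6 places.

triangle: 2!×0!×3!/6! = 12/720
(j±m)!: 2!×0!×2!×3!×2!×1! = 48
prefactor² = (2J+1)×Δ×N² = 16/5
  k=0: +1/(0!×2!×0!×2!×0!×1!) = 1/4
Σ = 1/4  ⇒  CG² = 16/5×1/4² = 1/5
CG = +√(1/5) = +0.447214

+√(1/5) = +0.447214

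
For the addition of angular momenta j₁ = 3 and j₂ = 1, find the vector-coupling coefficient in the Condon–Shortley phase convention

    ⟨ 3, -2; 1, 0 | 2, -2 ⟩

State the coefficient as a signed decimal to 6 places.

−√(5/21) = -0.487950

√[5·2!4!0!/7! · 1!5!1!1!0!4!] = √(960/7)
  +(−1)^1/∏(1,1,4,0,0,0)! = -1/24  (running -1/24)
⟨..|..⟩ = √(960/7)·(-1/24) = -0.487950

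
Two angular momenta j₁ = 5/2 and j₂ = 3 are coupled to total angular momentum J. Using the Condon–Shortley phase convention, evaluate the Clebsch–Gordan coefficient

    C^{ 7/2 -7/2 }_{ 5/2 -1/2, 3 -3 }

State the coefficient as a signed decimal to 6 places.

j₁+j₂−J=2  J+j₁−j₂=3  J−j₁+j₂=4  j₁+j₂+J+1=10
(j₁±m₁, j₂±m₂, J±M) = (2,3,0,6,0,7)
P² = 27648
sum k=0..0:
  [0] +1/288 = 1/288
S = 1/288
C² = P²·S² = 1/3 ; C = +0.577350

+√(1/3) ≈ +0.577350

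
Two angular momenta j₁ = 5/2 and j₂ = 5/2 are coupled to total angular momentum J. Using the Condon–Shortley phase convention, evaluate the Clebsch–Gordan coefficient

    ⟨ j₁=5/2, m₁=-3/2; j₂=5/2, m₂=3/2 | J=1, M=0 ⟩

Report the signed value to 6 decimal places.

triangle: 4!·1!·1!/7! = 24/5040
(j±m)!: 1!·4!·4!·1!·1!·1! = 576
prefactor² = (2J+1)·Δ·N² = 288/35
  k=3: −1/(3!·1!·1!·1!·0!·0!) = -1/6
  k=4: +1/(4!·0!·0!·0!·1!·1!) = 1/24
Σ = -1/8  ⇒  CG² = 288/35·(-1/8)² = 9/70
CG = −√(9/70) = -0.358569

-0.358569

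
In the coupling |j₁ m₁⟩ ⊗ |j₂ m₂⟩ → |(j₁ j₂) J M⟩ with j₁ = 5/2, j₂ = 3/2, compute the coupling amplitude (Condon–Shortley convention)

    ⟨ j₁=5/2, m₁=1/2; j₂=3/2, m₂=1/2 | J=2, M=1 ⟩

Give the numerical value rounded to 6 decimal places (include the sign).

√[5·2!3!1!/7! · 3!2!2!1!3!1!] = √(12/7)
  +(−1)^1/∏(1,1,1,1,2,0)! = -1/2  (running -1/2)
  +(−1)^2/∏(2,0,0,0,3,1)! = 1/12  (running -5/12)
⟨..|..⟩ = √(12/7)·(-5/12) = -0.545545

-0.545545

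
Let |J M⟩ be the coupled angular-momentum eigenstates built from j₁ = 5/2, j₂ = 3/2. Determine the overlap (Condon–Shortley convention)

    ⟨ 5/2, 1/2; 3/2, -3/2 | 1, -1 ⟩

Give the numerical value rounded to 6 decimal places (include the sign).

triangle: 3!·2!·0!/6! = 12/720
(j±m)!: 3!·2!·0!·3!·0!·2! = 144
prefactor² = (2J+1)·Δ·N² = 36/5
  k=0: +1/(0!·3!·2!·0!·0!·0!) = 1/12
Σ = 1/12  ⇒  CG² = 36/5·1/12² = 1/20
CG = +√(1/20) = +0.223607

+0.223607  (= +√(1/20))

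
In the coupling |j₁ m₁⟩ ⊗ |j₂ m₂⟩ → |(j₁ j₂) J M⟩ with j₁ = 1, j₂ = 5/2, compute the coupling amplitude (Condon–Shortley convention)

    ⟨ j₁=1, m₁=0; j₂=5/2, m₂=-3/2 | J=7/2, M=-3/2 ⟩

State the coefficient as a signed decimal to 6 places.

+0.690066  (= +√(10/21))

√[8·0!2!5!/8! · 1!1!1!4!2!5!] = √(1920/7)
  +(−1)^0/∏(0,0,1,1,1,4)! = 1/24  (running 1/24)
⟨..|..⟩ = √(1920/7)·(1/24) = +0.690066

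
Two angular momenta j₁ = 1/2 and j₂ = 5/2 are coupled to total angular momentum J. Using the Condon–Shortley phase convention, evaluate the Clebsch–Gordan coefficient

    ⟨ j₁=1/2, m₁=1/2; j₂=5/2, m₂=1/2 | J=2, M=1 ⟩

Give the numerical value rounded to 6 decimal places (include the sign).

+0.577350

√[5·1!0!4!/6! · 1!0!3!2!3!1!] = √(12)
  +(−1)^0/∏(0,1,0,3,0,1)! = 1/6  (running 1/6)
⟨..|..⟩ = √(12)·(1/6) = +0.577350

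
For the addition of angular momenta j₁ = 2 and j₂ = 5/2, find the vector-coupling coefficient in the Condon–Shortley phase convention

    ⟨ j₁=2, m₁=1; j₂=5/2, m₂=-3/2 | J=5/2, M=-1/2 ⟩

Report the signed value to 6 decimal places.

+0.414039

j₁+j₂−J=2  J+j₁−j₂=2  J−j₁+j₂=3  j₁+j₂+J+1=8
(j₁±m₁, j₂±m₂, J±M) = (3,1,1,4,2,3)
P² = 216/35
sum k=0..1:
  [0] +1/4 = 1/4
  [1] −1/12 = -1/12
S = 1/6
C² = P²·S² = 6/35 ; C = +0.414039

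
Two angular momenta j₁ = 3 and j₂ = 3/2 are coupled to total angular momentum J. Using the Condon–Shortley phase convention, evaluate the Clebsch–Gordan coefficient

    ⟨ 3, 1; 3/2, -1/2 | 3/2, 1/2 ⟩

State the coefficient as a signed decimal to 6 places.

-0.585540  (= −√(12/35))

√[4·3!3!0!/7! · 4!2!1!2!2!1!] = √(192/35)
  +(−1)^1/∏(1,2,1,0,2,0)! = -1/4  (running -1/4)
⟨..|..⟩ = √(192/35)·(-1/4) = -0.585540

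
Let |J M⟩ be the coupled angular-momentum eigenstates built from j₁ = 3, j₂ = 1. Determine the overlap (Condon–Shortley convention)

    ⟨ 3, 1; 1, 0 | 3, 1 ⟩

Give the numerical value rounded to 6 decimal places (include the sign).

+0.288675

j₁+j₂−J=1  J+j₁−j₂=5  J−j₁+j₂=1  j₁+j₂+J+1=8
(j₁±m₁, j₂±m₂, J±M) = (4,2,1,1,4,2)
P² = 48
sum k=0..1:
  [0] +1/12 = 1/12
  [1] −1/24 = -1/24
S = 1/24
C² = P²·S² = 1/12 ; C = +0.288675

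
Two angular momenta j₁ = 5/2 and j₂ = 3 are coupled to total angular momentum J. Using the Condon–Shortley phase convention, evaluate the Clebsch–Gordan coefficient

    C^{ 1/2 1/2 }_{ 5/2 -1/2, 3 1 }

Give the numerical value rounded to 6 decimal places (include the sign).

√[2·5!0!1!/7! · 2!3!4!2!1!0!] = √(192/7)
  +(−1)^3/∏(3,2,0,1,0,0)! = -1/12  (running -1/12)
⟨..|..⟩ = √(192/7)·(-1/12) = -0.436436

−√(4/21) = -0.436436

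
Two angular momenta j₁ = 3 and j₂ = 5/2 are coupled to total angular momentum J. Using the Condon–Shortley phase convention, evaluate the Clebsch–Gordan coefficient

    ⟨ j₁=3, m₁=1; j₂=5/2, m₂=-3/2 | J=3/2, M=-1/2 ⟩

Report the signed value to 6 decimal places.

√[4·4!2!1!/8! · 4!2!1!4!1!2!] = √(384/35)
  +(−1)^0/∏(0,4,2,1,0,0)! = 1/48  (running 1/48)
  +(−1)^1/∏(1,3,1,0,1,1)! = -1/6  (running -7/48)
⟨..|..⟩ = √(384/35)·(-7/48) = -0.483046

−√(7/30) ≈ -0.483046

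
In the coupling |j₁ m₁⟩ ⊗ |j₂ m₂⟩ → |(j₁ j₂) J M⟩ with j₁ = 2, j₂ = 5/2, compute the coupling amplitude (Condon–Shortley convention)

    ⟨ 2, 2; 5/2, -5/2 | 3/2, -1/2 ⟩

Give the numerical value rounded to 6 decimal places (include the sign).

√[4·3!1!2!/7! · 4!0!0!5!1!2!] = √(384/7)
  +(−1)^0/∏(0,3,0,0,1,2)! = 1/12  (running 1/12)
⟨..|..⟩ = √(384/7)·(1/12) = +0.617213

+0.617213  (= +√(8/21))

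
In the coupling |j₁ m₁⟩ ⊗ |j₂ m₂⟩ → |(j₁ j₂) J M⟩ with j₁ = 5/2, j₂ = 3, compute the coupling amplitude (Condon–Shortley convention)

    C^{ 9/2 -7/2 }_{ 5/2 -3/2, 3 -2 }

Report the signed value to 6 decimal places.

+√(1/99) ≈ +0.100504

√[10·1!4!5!/11! · 1!4!1!5!1!8!] = √(921600/11)
  +(−1)^0/∏(0,1,4,1,0,4)! = 1/576  (running 1/576)
  +(−1)^1/∏(1,0,3,0,1,5)! = -1/720  (running 1/2880)
⟨..|..⟩ = √(921600/11)·(1/2880) = +0.100504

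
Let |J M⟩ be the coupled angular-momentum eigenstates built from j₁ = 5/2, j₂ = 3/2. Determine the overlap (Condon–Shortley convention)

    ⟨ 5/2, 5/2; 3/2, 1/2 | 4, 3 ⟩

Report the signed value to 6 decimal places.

+√(3/8) = +0.612372

triangle: 0!*5!*3!/9! = 720/362880
(j±m)!: 5!*0!*2!*1!*7!*1! = 1209600
prefactor² = (2J+1)*Δ*N² = 21600
  k=0: +1/(0!*0!*0!*2!*5!*1!) = 1/240
Σ = 1/240  ⇒  CG² = 21600*1/240² = 3/8
CG = +√(3/8) = +0.612372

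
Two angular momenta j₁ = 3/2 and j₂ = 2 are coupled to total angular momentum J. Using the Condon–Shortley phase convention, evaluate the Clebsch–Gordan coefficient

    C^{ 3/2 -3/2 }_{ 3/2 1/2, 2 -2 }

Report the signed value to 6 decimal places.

+0.632456

triangle: 2!*1!*2!/6! = 4/720
(j±m)!: 2!*1!*0!*4!*0!*3! = 288
prefactor² = (2J+1)*Δ*N² = 32/5
  k=0: +1/(0!*2!*1!*0!*0!*2!) = 1/4
Σ = 1/4  ⇒  CG² = 32/5*1/4² = 2/5
CG = +√(2/5) = +0.632456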